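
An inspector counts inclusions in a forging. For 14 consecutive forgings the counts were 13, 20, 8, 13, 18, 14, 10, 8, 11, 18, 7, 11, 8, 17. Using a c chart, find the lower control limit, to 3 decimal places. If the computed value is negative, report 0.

1.935

c̄ = (13 + 20 + 8 + 13 + 18 + 14 + 10 + 8 + 11 + 18 + 7 + 11 + 8 + 17) / 14 = 176 / 14 = 12.5714
LCL = c̄ − 3√c̄ = 12.5714 − 3 × 3.5456 = 1.9346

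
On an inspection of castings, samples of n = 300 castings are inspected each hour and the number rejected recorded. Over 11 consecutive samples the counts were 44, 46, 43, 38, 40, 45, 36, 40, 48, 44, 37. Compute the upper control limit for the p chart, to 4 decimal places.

0.1997

p̄ = Σdᵢ / (k·n) = 461 / (11 × 300) = 0.13970
UCL = p̄ + 3·√(p̄(1−p̄)/n) = 0.13970 + 3 × √(0.13970×0.86030/300) = 0.13970 + 3 × 0.02002 = 0.19974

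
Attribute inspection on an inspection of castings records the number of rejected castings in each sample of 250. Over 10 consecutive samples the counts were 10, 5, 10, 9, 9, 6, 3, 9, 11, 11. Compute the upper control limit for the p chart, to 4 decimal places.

p̄ = Σdᵢ / (k·n) = 83 / (10 × 250) = 0.03320
UCL = p̄ + 3·√(p̄(1−p̄)/n) = 0.03320 + 3 × √(0.03320×0.96680/250) = 0.03320 + 3 × 0.01133 = 0.06719

0.0672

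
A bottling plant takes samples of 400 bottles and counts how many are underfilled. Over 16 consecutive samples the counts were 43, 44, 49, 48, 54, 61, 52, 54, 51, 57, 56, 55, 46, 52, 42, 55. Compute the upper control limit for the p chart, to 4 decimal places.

0.1781

p̄ = Σdᵢ / (k·n) = 819 / (16 × 400) = 0.12797
UCL = p̄ + 3·√(p̄(1−p̄)/n) = 0.12797 + 3 × √(0.12797×0.87203/400) = 0.12797 + 3 × 0.01670 = 0.17808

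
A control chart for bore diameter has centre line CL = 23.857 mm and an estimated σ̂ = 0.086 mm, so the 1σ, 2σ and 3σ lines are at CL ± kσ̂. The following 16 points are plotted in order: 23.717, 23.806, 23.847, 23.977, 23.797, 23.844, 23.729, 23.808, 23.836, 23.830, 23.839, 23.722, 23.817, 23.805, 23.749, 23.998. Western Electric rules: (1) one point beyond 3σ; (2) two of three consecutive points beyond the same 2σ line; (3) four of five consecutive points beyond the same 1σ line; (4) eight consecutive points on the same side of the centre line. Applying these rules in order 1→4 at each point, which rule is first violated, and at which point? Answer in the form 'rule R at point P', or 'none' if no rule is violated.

rule 4 at point 12

Zone of each point (C = within 1σ̂, B = 1σ̂–2σ̂, A = 2σ̂–3σ̂, * = beyond 3σ̂; sign = side of CL): 1:-B, 2:-C, 3:-C, 4:+B, 5:-C, 6:-C, 7:-B, 8:-C, 9:-C, 10:-C, 11:-C, 12:-B, 13:-C, 14:-C, 15:-B, 16:+B
Rule 4 (eight consecutive points on the same side of the centre line) is satisfied at point 12.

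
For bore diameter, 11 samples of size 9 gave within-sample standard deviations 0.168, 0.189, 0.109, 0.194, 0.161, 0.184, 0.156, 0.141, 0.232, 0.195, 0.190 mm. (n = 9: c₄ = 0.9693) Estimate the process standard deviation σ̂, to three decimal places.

s̄ = (0.168 + 0.189 + 0.109 + 0.194 + 0.161 + 0.184 + 0.156 + 0.141 + 0.232 + 0.195 + 0.190) / 11 = 0.1745
σ̂ = s̄ / c₄ = 0.1745 / 0.9693 = 0.1800

0.180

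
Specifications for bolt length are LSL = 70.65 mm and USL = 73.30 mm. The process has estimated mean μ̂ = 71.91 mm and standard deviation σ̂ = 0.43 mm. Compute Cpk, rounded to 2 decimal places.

0.98

Cpu = (USL − μ̂) / (3σ̂) = (73.30 − 71.91) / (3 × 0.43) = 1.0775; Cpl = (μ̂ − LSL) / (3σ̂) = (71.91 − 70.65) / (3 × 0.43) = 0.9767; Cpk = min(Cpu, Cpl) = 0.9767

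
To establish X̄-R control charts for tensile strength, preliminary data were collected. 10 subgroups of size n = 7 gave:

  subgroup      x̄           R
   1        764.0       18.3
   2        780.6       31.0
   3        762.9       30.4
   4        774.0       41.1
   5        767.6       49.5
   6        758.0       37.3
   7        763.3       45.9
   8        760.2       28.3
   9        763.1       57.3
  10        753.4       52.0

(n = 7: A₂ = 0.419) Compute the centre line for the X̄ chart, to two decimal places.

764.71

X̄̄ = (764.0 + 780.6 + 762.9 + 774.0 + 767.6 + 758.0 + 763.3 + 760.2 + 763.1 + 753.4) / 10 = 7647.1000 / 10 = 764.7100
CL = X̄̄ = 764.7100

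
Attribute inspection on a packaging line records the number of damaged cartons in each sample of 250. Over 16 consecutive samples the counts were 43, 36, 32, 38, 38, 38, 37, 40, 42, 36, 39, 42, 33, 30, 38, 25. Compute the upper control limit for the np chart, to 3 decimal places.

p̄ = Σdᵢ / (k·n) = 587 / (16 × 250) = 0.14675
UCL = np̄ + 3·√(np̄(1−p̄)) = 36.6875 + 3 × √(36.6875×0.85325) = 36.6875 + 3 × 5.5950 = 53.4724

53.472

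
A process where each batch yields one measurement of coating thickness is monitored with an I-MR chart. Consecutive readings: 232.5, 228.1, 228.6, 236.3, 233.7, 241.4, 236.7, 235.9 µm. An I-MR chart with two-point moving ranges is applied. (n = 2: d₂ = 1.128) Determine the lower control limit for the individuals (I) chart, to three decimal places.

X̄ = (232.5 + 228.1 + 228.6 + 236.3 + 233.7 + 241.4 + 236.7 + 235.9) / 8 = 234.1500
Moving ranges: 4.4, 0.5, 7.7, 2.6, 7.7, 4.7, 0.8; M̄R̄ = 28.4000 / 7 = 4.0571
LCL = X̄ − 3·M̄R̄/d₂ = 234.1500 − 3 × 4.0571 / 1.128 = 223.3597

223.360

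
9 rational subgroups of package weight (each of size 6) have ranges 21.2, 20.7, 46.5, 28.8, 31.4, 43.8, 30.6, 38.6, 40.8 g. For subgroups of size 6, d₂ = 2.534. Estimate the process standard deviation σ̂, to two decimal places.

13.26

R̄ = (21.2 + 20.7 + 46.5 + 28.8 + 31.4 + 43.8 + 30.6 + 38.6 + 40.8) / 9 = 33.6000
σ̂ = R̄ / d₂ = 33.6000 / 2.534 = 13.2597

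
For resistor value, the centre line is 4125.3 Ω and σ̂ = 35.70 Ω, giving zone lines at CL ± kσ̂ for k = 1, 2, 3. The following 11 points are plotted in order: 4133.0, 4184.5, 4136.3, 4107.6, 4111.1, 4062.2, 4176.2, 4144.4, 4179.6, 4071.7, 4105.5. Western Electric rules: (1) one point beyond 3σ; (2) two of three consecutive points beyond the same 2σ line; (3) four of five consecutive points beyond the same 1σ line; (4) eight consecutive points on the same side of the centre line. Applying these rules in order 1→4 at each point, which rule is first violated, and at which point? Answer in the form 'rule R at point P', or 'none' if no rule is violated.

Zone of each point (C = within 1σ̂, B = 1σ̂–2σ̂, A = 2σ̂–3σ̂, * = beyond 3σ̂; sign = side of CL): 1:+C, 2:+B, 3:+C, 4:-C, 5:-C, 6:-B, 7:+B, 8:+C, 9:+B, 10:-B, 11:-C
No rule fires across all 11 points.

none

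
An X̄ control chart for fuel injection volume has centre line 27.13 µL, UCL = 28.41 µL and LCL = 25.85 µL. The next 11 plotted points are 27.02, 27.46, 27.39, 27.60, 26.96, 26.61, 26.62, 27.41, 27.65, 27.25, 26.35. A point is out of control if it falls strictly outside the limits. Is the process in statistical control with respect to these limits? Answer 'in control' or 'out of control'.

in control

All 11 points lie within [25.85, 28.41].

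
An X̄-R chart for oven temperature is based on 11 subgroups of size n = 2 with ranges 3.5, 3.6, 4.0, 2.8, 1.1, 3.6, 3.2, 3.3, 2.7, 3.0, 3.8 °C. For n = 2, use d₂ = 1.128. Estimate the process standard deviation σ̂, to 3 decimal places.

R̄ = (3.5 + 3.6 + 4.0 + 2.8 + 1.1 + 3.6 + 3.2 + 3.3 + 2.7 + 3.0 + 3.8) / 11 = 3.1455
σ̂ = R̄ / d₂ = 3.1455 / 1.128 = 2.7885

2.789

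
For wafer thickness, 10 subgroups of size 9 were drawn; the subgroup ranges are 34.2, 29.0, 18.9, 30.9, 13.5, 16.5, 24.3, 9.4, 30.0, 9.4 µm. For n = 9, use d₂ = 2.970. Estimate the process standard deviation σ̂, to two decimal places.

R̄ = (34.2 + 29.0 + 18.9 + 30.9 + 13.5 + 16.5 + 24.3 + 9.4 + 30.0 + 9.4) / 10 = 21.6100
σ̂ = R̄ / d₂ = 21.6100 / 2.970 = 7.2761

7.28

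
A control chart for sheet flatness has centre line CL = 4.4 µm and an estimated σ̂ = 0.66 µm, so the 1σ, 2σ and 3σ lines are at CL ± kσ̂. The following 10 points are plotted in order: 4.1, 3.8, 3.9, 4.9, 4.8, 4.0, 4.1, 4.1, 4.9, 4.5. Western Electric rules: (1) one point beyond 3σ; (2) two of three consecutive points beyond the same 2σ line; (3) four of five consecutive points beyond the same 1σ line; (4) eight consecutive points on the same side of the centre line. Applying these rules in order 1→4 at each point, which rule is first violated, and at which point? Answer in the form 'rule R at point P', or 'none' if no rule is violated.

Zone of each point (C = within 1σ̂, B = 1σ̂–2σ̂, A = 2σ̂–3σ̂, * = beyond 3σ̂; sign = side of CL): 1:-C, 2:-C, 3:-C, 4:+C, 5:+C, 6:-C, 7:-C, 8:-C, 9:+C, 10:+C
No rule fires across all 10 points.

none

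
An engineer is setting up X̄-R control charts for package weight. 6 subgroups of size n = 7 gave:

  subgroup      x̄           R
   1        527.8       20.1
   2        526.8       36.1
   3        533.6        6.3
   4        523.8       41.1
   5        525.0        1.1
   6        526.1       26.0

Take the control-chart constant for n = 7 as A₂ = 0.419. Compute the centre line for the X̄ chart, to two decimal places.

527.18

X̄̄ = (527.8 + 526.8 + 533.6 + 523.8 + 525.0 + 526.1) / 6 = 3163.1000 / 6 = 527.1833
CL = X̄̄ = 527.1833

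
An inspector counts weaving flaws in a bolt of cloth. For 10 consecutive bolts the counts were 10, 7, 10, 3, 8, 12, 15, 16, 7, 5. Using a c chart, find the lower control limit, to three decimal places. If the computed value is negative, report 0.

c̄ = (10 + 7 + 10 + 3 + 8 + 12 + 15 + 16 + 7 + 5) / 10 = 93 / 10 = 9.3000
LCL = c̄ − 3√c̄ = 9.3000 − 3 × 3.0496 = 0.1512

0.151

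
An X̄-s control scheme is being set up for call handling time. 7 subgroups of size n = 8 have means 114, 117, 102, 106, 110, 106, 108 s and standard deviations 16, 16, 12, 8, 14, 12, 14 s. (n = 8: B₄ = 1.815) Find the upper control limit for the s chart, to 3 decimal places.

23.854

s̄ = (16 + 16 + 12 + 8 + 14 + 12 + 14) / 7 = 13.1429
UCL_s = B₄·s̄ = 1.815 × 13.1429 = 23.8543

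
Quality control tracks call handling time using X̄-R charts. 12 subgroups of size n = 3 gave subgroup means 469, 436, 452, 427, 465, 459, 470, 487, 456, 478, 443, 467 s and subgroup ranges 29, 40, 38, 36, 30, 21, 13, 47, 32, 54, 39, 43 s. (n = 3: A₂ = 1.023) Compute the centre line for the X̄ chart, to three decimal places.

X̄̄ = (469 + 436 + 452 + 427 + 465 + 459 + 470 + 487 + 456 + 478 + 443 + 467) / 12 = 5509.0000 / 12 = 459.0833
CL = X̄̄ = 459.0833

459.083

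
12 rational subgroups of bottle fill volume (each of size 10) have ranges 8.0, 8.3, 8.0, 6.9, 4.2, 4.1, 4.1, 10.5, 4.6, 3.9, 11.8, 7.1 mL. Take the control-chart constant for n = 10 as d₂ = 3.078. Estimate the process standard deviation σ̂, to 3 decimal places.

R̄ = (8.0 + 8.3 + 8.0 + 6.9 + 4.2 + 4.1 + 4.1 + 10.5 + 4.6 + 3.9 + 11.8 + 7.1) / 12 = 6.7917
σ̂ = R̄ / d₂ = 6.7917 / 3.078 = 2.2065

2.207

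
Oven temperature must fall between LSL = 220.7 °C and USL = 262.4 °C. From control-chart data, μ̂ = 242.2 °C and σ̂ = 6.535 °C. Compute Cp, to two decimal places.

Cp = (USL − LSL) / (6σ̂) = (262.4 − 220.7) / (6 × 6.535) = 41.7000 / 39.2100 = 1.0635

1.06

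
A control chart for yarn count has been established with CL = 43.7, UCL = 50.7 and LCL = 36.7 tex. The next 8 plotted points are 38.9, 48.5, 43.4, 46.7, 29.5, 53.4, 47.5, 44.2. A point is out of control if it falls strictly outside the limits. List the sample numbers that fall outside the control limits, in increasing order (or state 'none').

5, 6

Compare each point to [36.7, 50.7]: sample 5 = 29.5 < LCL; sample 6 = 53.4 > UCL.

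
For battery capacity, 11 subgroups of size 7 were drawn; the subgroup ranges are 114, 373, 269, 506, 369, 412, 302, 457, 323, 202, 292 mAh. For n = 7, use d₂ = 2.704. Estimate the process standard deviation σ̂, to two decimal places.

R̄ = (114 + 373 + 269 + 506 + 369 + 412 + 302 + 457 + 323 + 202 + 292) / 11 = 329.0000
σ̂ = R̄ / d₂ = 329.0000 / 2.704 = 121.6716

121.67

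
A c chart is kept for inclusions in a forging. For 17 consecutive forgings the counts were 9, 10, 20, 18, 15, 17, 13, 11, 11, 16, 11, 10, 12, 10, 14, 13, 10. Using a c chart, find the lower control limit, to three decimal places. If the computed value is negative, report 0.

c̄ = (9 + 10 + 20 + 18 + 15 + 17 + 13 + 11 + 11 + 16 + 11 + 10 + 12 + 10 + 14 + 13 + 10) / 17 = 220 / 17 = 12.9412
LCL = c̄ − 3√c̄ = 12.9412 − 3 × 3.5974 = 2.1490

2.149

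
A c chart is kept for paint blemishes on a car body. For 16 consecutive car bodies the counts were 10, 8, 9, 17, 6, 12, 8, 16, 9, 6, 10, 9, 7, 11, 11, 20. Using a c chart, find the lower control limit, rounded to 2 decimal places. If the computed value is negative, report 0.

c̄ = (10 + 8 + 9 + 17 + 6 + 12 + 8 + 16 + 9 + 6 + 10 + 9 + 7 + 11 + 11 + 20) / 16 = 169 / 16 = 10.5625
LCL = c̄ − 3√c̄ = 10.5625 − 3 × 3.2500 = 0.8125

0.81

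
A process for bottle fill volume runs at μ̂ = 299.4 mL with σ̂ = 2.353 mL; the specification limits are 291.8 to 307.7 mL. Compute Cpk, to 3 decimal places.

1.077

Cpu = (USL − μ̂) / (3σ̂) = (307.7 − 299.4) / (3 × 2.353) = 1.1758; Cpl = (μ̂ − LSL) / (3σ̂) = (299.4 − 291.8) / (3 × 2.353) = 1.0766; Cpk = min(Cpu, Cpl) = 1.0766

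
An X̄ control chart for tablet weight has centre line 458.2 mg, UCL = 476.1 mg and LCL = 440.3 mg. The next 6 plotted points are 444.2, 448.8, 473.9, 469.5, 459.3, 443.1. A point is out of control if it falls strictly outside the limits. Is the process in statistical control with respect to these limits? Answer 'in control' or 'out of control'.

All 6 points lie within [440.3, 476.1].

in control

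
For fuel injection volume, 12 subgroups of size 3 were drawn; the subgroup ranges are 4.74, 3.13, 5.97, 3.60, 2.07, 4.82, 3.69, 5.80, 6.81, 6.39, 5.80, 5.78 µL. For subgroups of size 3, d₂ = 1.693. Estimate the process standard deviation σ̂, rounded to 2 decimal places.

R̄ = (4.74 + 3.13 + 5.97 + 3.60 + 2.07 + 4.82 + 3.69 + 5.80 + 6.81 + 6.39 + 5.80 + 5.78) / 12 = 4.8833
σ̂ = R̄ / d₂ = 4.8833 / 1.693 = 2.8844

2.88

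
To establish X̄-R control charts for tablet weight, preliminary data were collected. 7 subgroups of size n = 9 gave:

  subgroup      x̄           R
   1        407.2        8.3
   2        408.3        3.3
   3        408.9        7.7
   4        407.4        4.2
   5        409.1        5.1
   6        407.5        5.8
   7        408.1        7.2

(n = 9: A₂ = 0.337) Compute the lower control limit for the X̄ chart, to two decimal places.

406.07

X̄̄ = (407.2 + 408.3 + 408.9 + 407.4 + 409.1 + 407.5 + 408.1) / 7 = 2856.5000 / 7 = 408.0714
R̄ = (8.3 + 3.3 + 7.7 + 4.2 + 5.1 + 5.8 + 7.2) / 7 = 41.6000 / 7 = 5.9429
LCL = X̄̄ − A₂·R̄ = 408.0714 − 0.337 × 5.9429 = 406.0687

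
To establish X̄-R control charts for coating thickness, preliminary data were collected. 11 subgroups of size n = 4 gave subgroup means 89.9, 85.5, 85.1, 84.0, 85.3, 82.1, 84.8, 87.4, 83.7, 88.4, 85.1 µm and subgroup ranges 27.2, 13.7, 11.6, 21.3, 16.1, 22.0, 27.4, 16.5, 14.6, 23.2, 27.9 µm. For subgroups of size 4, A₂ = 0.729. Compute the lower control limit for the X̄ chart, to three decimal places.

X̄̄ = (89.9 + 85.5 + 85.1 + 84.0 + 85.3 + 82.1 + 84.8 + 87.4 + 83.7 + 88.4 + 85.1) / 11 = 941.3000 / 11 = 85.5727
R̄ = (27.2 + 13.7 + 11.6 + 21.3 + 16.1 + 22.0 + 27.4 + 16.5 + 14.6 + 23.2 + 27.9) / 11 = 221.5000 / 11 = 20.1364
LCL = X̄̄ − A₂·R̄ = 85.5727 − 0.729 × 20.1364 = 70.8933

70.893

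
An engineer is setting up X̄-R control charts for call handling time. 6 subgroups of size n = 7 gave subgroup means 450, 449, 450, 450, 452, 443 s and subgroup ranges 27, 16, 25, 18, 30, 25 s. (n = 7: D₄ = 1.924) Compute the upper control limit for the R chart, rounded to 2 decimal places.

45.21

R̄ = (27 + 16 + 25 + 18 + 30 + 25) / 6 = 141.0000 / 6 = 23.5000
UCL_R = D₄·R̄ = 1.924 × 23.5000 = 45.2140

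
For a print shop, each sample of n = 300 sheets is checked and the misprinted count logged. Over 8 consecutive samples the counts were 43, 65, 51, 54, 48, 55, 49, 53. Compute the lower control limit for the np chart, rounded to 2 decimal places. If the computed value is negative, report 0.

32.54

p̄ = Σdᵢ / (k·n) = 418 / (8 × 300) = 0.17417
LCL = np̄ − 3·√(np̄(1−p̄)) = 52.2500 − 3 × 6.5689 = 32.5434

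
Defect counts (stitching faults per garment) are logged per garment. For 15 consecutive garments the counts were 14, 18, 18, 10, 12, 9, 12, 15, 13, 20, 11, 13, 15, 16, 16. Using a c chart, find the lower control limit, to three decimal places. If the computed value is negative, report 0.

c̄ = (14 + 18 + 18 + 10 + 12 + 9 + 12 + 15 + 13 + 20 + 11 + 13 + 15 + 16 + 16) / 15 = 212 / 15 = 14.1333
LCL = c̄ − 3√c̄ = 14.1333 − 3 × 3.7594 = 2.8550

2.855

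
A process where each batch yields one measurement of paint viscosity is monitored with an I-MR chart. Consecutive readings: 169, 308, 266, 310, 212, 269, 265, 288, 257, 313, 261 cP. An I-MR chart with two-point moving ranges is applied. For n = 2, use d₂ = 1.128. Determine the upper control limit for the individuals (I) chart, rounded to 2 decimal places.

410.49

X̄ = (169 + 308 + 266 + 310 + 212 + 269 + 265 + 288 + 257 + 313 + 261) / 11 = 265.2727
Moving ranges: 139, 42, 44, 98, 57, 4, 23, 31, 56, 52; M̄R̄ = 546.0000 / 10 = 54.6000
UCL = X̄ + 3·M̄R̄/d₂ = 265.2727 + 3 × 54.6000 / 1.128 = 410.4855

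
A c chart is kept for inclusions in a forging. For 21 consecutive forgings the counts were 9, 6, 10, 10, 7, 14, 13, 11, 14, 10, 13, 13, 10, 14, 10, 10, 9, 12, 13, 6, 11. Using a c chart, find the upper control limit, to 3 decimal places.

c̄ = (9 + 6 + 10 + 10 + 7 + 14 + 13 + 11 + 14 + 10 + 13 + 13 + 10 + 14 + 10 + 10 + 9 + 12 + 13 + 6 + 11) / 21 = 225 / 21 = 10.7143
UCL = c̄ + 3√c̄ = 10.7143 + 3 × √10.7143 = 10.7143 + 3 × 3.2733 = 20.5341

20.534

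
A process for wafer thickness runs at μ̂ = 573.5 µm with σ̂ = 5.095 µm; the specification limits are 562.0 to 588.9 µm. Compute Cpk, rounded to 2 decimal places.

0.75

Cpu = (USL − μ̂) / (3σ̂) = (588.9 − 573.5) / (3 × 5.095) = 1.0075; Cpl = (μ̂ − LSL) / (3σ̂) = (573.5 − 562.0) / (3 × 5.095) = 0.7524; Cpk = min(Cpu, Cpl) = 0.7524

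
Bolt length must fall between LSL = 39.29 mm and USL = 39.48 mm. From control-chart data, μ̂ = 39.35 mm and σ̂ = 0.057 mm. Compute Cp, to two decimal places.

0.56

Cp = (USL − LSL) / (6σ̂) = (39.48 − 39.29) / (6 × 0.057) = 0.1900 / 0.3420 = 0.5556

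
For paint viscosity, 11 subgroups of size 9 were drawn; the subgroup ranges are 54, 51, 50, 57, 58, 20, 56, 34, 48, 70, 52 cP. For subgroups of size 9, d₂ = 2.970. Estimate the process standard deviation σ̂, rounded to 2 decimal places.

R̄ = (54 + 51 + 50 + 57 + 58 + 20 + 56 + 34 + 48 + 70 + 52) / 11 = 50.0000
σ̂ = R̄ / d₂ = 50.0000 / 2.970 = 16.8350

16.84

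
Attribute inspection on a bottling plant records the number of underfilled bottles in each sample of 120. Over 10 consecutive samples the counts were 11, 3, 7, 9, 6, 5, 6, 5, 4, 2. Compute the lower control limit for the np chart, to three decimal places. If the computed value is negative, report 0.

p̄ = Σdᵢ / (k·n) = 58 / (10 × 120) = 0.04833
LCL = np̄ − 3·√(np̄(1−p̄)) = 5.8000 − 3 × 2.3494 = -1.2482 → 0 (negative, so LCL = 0)

0.000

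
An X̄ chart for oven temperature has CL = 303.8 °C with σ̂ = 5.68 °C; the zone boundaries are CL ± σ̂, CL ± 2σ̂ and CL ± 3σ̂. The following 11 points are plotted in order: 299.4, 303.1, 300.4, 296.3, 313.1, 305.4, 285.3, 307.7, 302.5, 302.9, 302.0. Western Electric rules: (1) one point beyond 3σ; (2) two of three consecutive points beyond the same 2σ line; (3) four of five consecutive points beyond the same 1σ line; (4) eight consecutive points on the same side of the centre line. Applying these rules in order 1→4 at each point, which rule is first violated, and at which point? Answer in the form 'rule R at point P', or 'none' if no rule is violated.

Zone of each point (C = within 1σ̂, B = 1σ̂–2σ̂, A = 2σ̂–3σ̂, * = beyond 3σ̂; sign = side of CL): 1:-C, 2:-C, 3:-C, 4:-B, 5:+B, 6:+C, 7:-*, 8:+C, 9:-C, 10:-C, 11:-C
Rule 1 (one point beyond the 3σ limits) is satisfied at point 7.

rule 1 at point 7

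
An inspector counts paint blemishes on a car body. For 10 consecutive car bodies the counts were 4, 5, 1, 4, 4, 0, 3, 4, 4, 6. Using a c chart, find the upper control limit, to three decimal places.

9.112

c̄ = (4 + 5 + 1 + 4 + 4 + 0 + 3 + 4 + 4 + 6) / 10 = 35 / 10 = 3.5000
UCL = c̄ + 3√c̄ = 3.5000 + 3 × √3.5000 = 3.5000 + 3 × 1.8708 = 9.1125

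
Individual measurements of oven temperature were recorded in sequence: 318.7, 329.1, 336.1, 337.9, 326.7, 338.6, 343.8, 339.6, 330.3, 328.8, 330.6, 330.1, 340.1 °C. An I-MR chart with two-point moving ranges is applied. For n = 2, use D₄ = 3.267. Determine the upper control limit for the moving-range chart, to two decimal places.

20.36

Moving ranges: 10.4, 7.0, 1.8, 11.2, 11.9, 5.2, 4.2, 9.3, 1.5, 1.8, 0.5, 10.0; M̄R̄ = 74.8000 / 12 = 6.2333
UCL_MR = D₄·M̄R̄ = 3.267 × 6.2333 = 20.3643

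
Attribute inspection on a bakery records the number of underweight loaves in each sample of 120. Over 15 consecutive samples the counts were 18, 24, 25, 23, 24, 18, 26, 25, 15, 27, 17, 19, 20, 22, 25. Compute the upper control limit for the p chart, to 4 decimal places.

p̄ = Σdᵢ / (k·n) = 328 / (15 × 120) = 0.18222
UCL = p̄ + 3·√(p̄(1−p̄)/n) = 0.18222 + 3 × √(0.18222×0.81778/120) = 0.18222 + 3 × 0.03524 = 0.28794

0.2879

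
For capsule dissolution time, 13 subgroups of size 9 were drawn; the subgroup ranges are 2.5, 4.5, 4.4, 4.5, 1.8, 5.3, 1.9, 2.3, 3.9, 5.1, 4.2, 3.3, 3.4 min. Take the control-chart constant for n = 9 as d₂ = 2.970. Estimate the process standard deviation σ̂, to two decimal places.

R̄ = (2.5 + 4.5 + 4.4 + 4.5 + 1.8 + 5.3 + 1.9 + 2.3 + 3.9 + 5.1 + 4.2 + 3.3 + 3.4) / 13 = 3.6231
σ̂ = R̄ / d₂ = 3.6231 / 2.970 = 1.2199

1.22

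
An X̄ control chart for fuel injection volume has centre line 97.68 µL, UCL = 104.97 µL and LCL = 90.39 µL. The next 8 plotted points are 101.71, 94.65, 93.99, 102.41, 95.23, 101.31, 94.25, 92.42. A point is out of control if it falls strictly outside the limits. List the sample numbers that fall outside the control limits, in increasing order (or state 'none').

none

All 8 points lie within [90.39, 104.97].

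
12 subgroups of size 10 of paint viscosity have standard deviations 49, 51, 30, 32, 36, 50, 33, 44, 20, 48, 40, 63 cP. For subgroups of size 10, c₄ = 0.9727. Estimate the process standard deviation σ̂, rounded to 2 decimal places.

42.49

s̄ = (49 + 51 + 30 + 32 + 36 + 50 + 33 + 44 + 20 + 48 + 40 + 63) / 12 = 41.3333
σ̂ = s̄ / c₄ = 41.3333 / 0.9727 = 42.4934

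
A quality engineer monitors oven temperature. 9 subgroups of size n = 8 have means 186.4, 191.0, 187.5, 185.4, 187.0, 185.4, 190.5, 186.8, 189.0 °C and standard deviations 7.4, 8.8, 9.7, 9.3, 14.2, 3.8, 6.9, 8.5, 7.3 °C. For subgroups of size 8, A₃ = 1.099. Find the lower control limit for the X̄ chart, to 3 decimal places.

X̄̄ = (186.4 + 191.0 + 187.5 + 185.4 + 187.0 + 185.4 + 190.5 + 186.8 + 189.0) / 9 = 187.6667
s̄ = (7.4 + 8.8 + 9.7 + 9.3 + 14.2 + 3.8 + 6.9 + 8.5 + 7.3) / 9 = 8.4333
LCL = X̄̄ − A₃·s̄ = 187.6667 − 1.099 × 8.4333 = 178.3984

178.398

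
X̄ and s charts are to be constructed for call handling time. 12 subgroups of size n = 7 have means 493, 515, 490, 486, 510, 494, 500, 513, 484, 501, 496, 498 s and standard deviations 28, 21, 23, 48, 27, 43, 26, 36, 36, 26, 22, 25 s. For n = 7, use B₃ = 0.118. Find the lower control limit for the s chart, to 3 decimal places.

3.550

s̄ = (28 + 21 + 23 + 48 + 27 + 43 + 26 + 36 + 36 + 26 + 22 + 25) / 12 = 30.0833
LCL_s = B₃·s̄ = 0.118 × 30.0833 = 3.5498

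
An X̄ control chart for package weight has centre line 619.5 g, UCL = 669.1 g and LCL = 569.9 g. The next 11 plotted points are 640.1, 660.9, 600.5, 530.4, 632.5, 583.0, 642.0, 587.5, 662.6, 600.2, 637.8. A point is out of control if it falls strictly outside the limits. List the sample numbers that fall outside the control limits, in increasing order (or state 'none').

Compare each point to [569.9, 669.1]: sample 4 = 530.4 < LCL.

4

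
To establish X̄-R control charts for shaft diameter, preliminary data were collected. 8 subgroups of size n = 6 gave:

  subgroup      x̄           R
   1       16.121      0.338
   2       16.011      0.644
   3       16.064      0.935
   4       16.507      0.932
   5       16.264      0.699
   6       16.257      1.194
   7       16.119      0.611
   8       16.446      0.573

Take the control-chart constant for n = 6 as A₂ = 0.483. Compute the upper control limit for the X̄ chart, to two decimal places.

16.58

X̄̄ = (16.121 + 16.011 + 16.064 + 16.507 + 16.264 + 16.257 + 16.119 + 16.446) / 8 = 129.7890 / 8 = 16.2236
R̄ = (0.338 + 0.644 + 0.935 + 0.932 + 0.699 + 1.194 + 0.611 + 0.573) / 8 = 5.9260 / 8 = 0.7408
UCL = X̄̄ + A₂·R̄ = 16.2236 + 0.483 × 0.7408 = 16.5814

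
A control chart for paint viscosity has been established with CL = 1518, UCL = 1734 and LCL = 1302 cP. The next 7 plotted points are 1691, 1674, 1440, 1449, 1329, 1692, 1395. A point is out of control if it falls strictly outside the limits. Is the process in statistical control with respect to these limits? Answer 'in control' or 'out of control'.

All 7 points lie within [1302, 1734].

in control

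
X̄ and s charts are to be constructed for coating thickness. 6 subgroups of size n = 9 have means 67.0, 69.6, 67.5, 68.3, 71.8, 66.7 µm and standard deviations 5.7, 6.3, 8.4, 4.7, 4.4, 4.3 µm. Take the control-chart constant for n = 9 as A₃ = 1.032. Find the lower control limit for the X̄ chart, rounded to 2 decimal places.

X̄̄ = (67.0 + 69.6 + 67.5 + 68.3 + 71.8 + 66.7) / 6 = 68.4833
s̄ = (5.7 + 6.3 + 8.4 + 4.7 + 4.4 + 4.3) / 6 = 5.6333
LCL = X̄̄ − A₃·s̄ = 68.4833 − 1.032 × 5.6333 = 62.6697

62.67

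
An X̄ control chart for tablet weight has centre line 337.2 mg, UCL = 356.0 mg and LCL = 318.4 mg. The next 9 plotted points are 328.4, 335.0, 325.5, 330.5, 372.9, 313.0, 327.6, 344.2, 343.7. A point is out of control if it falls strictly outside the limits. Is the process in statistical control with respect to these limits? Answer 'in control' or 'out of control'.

Compare each point to [318.4, 356.0]: sample 5 = 372.9 > UCL; sample 6 = 313.0 < LCL.

out of control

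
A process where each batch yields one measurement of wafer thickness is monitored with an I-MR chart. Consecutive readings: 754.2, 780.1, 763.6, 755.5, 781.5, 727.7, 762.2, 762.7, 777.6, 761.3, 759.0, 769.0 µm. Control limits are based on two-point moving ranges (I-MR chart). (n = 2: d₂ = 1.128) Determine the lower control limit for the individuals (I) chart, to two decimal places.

712.38

X̄ = (754.2 + 780.1 + 763.6 + 755.5 + 781.5 + 727.7 + 762.2 + 762.7 + 777.6 + 761.3 + 759.0 + 769.0) / 12 = 762.8667
Moving ranges: 25.9, 16.5, 8.1, 26.0, 53.8, 34.5, 0.5, 14.9, 16.3, 2.3, 10.0; M̄R̄ = 208.8000 / 11 = 18.9818
LCL = X̄ − 3·M̄R̄/d₂ = 762.8667 − 3 × 18.9818 / 1.128 = 712.3831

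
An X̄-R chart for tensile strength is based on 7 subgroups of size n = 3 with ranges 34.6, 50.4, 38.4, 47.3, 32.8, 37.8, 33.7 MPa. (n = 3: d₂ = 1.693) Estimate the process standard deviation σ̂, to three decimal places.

R̄ = (34.6 + 50.4 + 38.4 + 47.3 + 32.8 + 37.8 + 33.7) / 7 = 39.2857
σ̂ = R̄ / d₂ = 39.2857 / 1.693 = 23.2048

23.205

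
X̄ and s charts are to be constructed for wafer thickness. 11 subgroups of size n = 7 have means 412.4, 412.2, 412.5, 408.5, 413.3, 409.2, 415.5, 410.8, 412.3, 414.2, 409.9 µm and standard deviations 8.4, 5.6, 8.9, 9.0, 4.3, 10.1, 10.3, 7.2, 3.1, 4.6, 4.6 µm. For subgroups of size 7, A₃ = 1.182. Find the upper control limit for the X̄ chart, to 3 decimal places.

X̄̄ = (412.4 + 412.2 + 412.5 + 408.5 + 413.3 + 409.2 + 415.5 + 410.8 + 412.3 + 414.2 + 409.9) / 11 = 411.8909
s̄ = (8.4 + 5.6 + 8.9 + 9.0 + 4.3 + 10.1 + 10.3 + 7.2 + 3.1 + 4.6 + 4.6) / 11 = 6.9182
UCL = X̄̄ + A₃·s̄ = 411.8909 + 1.182 × 6.9182 = 420.0682

420.068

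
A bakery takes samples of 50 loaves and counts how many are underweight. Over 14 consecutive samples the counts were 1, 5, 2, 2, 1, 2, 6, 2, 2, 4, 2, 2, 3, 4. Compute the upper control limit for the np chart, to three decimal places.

p̄ = Σdᵢ / (k·n) = 38 / (14 × 50) = 0.05429
UCL = np̄ + 3·√(np̄(1−p̄)) = 2.7143 + 3 × √(2.7143×0.94571) = 2.7143 + 3 × 1.6022 = 7.5208

7.521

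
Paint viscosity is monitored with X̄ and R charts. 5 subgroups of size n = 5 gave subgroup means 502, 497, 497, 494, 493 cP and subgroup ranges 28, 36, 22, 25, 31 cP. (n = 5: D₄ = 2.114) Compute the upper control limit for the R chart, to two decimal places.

60.04

R̄ = (28 + 36 + 22 + 25 + 31) / 5 = 142.0000 / 5 = 28.4000
UCL_R = D₄·R̄ = 2.114 × 28.4000 = 60.0376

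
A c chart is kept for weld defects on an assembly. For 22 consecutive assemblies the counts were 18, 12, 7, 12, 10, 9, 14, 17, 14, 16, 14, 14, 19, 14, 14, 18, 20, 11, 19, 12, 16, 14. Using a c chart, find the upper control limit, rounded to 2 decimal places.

c̄ = (18 + 12 + 7 + 12 + 10 + 9 + 14 + 17 + 14 + 16 + 14 + 14 + 19 + 14 + 14 + 18 + 20 + 11 + 19 + 12 + 16 + 14) / 22 = 314 / 22 = 14.2727
UCL = c̄ + 3√c̄ = 14.2727 + 3 × √14.2727 = 14.2727 + 3 × 3.7779 = 25.6065

25.61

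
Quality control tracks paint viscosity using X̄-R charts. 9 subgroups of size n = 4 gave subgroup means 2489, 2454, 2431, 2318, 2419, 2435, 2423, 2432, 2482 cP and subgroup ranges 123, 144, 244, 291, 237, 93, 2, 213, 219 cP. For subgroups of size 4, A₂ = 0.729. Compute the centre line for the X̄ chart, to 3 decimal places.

2431.444

X̄̄ = (2489 + 2454 + 2431 + 2318 + 2419 + 2435 + 2423 + 2432 + 2482) / 9 = 21883.0000 / 9 = 2431.4444
CL = X̄̄ = 2431.4444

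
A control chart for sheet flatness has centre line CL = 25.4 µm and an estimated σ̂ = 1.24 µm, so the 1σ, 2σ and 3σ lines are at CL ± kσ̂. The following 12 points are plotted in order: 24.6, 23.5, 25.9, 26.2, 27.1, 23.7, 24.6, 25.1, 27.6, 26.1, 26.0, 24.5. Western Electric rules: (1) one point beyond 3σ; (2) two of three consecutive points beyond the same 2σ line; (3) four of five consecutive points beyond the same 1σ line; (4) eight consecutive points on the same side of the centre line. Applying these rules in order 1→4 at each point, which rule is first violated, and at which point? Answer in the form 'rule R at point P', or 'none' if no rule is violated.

none

Zone of each point (C = within 1σ̂, B = 1σ̂–2σ̂, A = 2σ̂–3σ̂, * = beyond 3σ̂; sign = side of CL): 1:-C, 2:-B, 3:+C, 4:+C, 5:+B, 6:-B, 7:-C, 8:-C, 9:+B, 10:+C, 11:+C, 12:-C
No rule fires across all 12 points.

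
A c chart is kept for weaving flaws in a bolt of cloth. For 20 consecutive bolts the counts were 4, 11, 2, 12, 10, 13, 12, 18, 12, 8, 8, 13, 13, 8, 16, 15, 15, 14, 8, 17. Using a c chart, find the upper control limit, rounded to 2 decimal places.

21.60

c̄ = (4 + 11 + 2 + 12 + 10 + 13 + 12 + 18 + 12 + 8 + 8 + 13 + 13 + 8 + 16 + 15 + 15 + 14 + 8 + 17) / 20 = 229 / 20 = 11.4500
UCL = c̄ + 3√c̄ = 11.4500 + 3 × √11.4500 = 11.4500 + 3 × 3.3838 = 21.6014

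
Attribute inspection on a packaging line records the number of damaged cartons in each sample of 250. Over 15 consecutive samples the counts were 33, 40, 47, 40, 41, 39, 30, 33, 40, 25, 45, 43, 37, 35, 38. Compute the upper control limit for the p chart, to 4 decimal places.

0.2189

p̄ = Σdᵢ / (k·n) = 566 / (15 × 250) = 0.15093
UCL = p̄ + 3·√(p̄(1−p̄)/n) = 0.15093 + 3 × √(0.15093×0.84907/250) = 0.15093 + 3 × 0.02264 = 0.21886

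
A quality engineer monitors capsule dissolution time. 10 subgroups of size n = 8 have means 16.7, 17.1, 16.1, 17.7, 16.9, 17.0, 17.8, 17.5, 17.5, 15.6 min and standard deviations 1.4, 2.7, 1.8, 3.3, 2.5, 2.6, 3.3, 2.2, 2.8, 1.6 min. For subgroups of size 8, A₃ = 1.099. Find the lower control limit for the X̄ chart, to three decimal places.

14.330

X̄̄ = (16.7 + 17.1 + 16.1 + 17.7 + 16.9 + 17.0 + 17.8 + 17.5 + 17.5 + 15.6) / 10 = 16.9900
s̄ = (1.4 + 2.7 + 1.8 + 3.3 + 2.5 + 2.6 + 3.3 + 2.2 + 2.8 + 1.6) / 10 = 2.4200
LCL = X̄̄ − A₃·s̄ = 16.9900 − 1.099 × 2.4200 = 14.3304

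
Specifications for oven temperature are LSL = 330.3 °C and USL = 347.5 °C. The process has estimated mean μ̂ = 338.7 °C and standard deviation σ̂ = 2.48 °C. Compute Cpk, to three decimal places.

Cpu = (USL − μ̂) / (3σ̂) = (347.5 − 338.7) / (3 × 2.48) = 1.1828; Cpl = (μ̂ − LSL) / (3σ̂) = (338.7 − 330.3) / (3 × 2.48) = 1.1290; Cpk = min(Cpu, Cpl) = 1.1290

1.129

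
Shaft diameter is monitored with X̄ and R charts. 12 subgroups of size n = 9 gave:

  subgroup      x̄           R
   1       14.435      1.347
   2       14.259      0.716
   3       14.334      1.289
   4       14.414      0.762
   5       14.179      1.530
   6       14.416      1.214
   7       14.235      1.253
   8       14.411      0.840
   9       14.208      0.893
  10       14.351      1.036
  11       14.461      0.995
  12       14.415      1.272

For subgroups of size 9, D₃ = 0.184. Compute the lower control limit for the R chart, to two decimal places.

0.20

R̄ = (1.347 + 0.716 + 1.289 + 0.762 + 1.530 + 1.214 + 1.253 + 0.840 + 0.893 + 1.036 + 0.995 + 1.272) / 12 = 13.1470 / 12 = 1.0956
LCL_R = D₃·R̄ = 0.184 × 1.0956 = 0.2016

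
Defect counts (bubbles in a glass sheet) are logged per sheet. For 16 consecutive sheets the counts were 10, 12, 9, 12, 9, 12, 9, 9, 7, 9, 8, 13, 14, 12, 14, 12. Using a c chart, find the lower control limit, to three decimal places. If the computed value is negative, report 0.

c̄ = (10 + 12 + 9 + 12 + 9 + 12 + 9 + 9 + 7 + 9 + 8 + 13 + 14 + 12 + 14 + 12) / 16 = 171 / 16 = 10.6875
LCL = c̄ − 3√c̄ = 10.6875 − 3 × 3.2692 = 0.8800

0.880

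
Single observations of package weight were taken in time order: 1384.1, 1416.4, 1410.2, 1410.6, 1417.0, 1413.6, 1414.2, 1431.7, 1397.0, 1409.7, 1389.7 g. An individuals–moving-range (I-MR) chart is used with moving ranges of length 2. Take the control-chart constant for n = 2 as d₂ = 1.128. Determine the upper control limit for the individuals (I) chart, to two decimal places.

1444.26

X̄ = (1384.1 + 1416.4 + 1410.2 + 1410.6 + 1417.0 + 1413.6 + 1414.2 + 1431.7 + 1397.0 + 1409.7 + 1389.7) / 11 = 1408.5636
Moving ranges: 32.3, 6.2, 0.4, 6.4, 3.4, 0.6, 17.5, 34.7, 12.7, 20.0; M̄R̄ = 134.2000 / 10 = 13.4200
UCL = X̄ + 3·M̄R̄/d₂ = 1408.5636 + 3 × 13.4200 / 1.128 = 1444.2551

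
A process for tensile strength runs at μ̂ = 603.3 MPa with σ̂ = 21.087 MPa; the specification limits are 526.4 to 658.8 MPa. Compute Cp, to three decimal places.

1.046

Cp = (USL − LSL) / (6σ̂) = (658.8 − 526.4) / (6 × 21.087) = 132.4000 / 126.5220 = 1.0465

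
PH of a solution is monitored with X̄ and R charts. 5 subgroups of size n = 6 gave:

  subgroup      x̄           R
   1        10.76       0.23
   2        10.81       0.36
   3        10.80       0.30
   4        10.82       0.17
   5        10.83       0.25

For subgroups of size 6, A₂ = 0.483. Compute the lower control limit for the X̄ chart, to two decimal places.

X̄̄ = (10.76 + 10.81 + 10.80 + 10.82 + 10.83) / 5 = 54.0200 / 5 = 10.8040
R̄ = (0.23 + 0.36 + 0.30 + 0.17 + 0.25) / 5 = 1.3100 / 5 = 0.2620
LCL = X̄̄ − A₂·R̄ = 10.8040 − 0.483 × 0.2620 = 10.6775

10.68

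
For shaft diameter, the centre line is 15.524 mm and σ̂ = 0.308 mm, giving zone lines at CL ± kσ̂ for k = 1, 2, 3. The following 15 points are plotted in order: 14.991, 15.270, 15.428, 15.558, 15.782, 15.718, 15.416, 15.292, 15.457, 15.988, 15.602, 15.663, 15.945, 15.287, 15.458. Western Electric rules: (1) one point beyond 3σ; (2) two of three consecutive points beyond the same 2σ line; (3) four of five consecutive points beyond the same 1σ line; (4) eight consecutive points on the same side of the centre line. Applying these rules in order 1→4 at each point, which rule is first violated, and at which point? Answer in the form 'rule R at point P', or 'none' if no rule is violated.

Zone of each point (C = within 1σ̂, B = 1σ̂–2σ̂, A = 2σ̂–3σ̂, * = beyond 3σ̂; sign = side of CL): 1:-B, 2:-C, 3:-C, 4:+C, 5:+C, 6:+C, 7:-C, 8:-C, 9:-C, 10:+B, 11:+C, 12:+C, 13:+B, 14:-C, 15:-C
No rule fires across all 15 points.

none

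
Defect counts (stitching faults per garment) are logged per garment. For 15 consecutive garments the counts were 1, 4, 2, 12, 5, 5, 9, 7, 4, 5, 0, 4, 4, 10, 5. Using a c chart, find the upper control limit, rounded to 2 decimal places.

c̄ = (1 + 4 + 2 + 12 + 5 + 5 + 9 + 7 + 4 + 5 + 0 + 4 + 4 + 10 + 5) / 15 = 77 / 15 = 5.1333
UCL = c̄ + 3√c̄ = 5.1333 + 3 × √5.1333 = 5.1333 + 3 × 2.2657 = 11.9304

11.93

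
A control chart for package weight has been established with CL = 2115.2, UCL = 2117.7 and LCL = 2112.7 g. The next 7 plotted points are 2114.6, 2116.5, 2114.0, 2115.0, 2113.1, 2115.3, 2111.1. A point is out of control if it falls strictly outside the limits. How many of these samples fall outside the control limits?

1

Compare each point to [2112.7, 2117.7]: sample 7 = 2111.1 < LCL.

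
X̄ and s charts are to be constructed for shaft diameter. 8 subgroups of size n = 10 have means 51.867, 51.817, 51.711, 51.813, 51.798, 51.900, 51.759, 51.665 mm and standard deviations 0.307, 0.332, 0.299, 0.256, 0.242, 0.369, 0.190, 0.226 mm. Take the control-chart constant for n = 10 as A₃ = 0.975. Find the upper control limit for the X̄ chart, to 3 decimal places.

X̄̄ = (51.867 + 51.817 + 51.711 + 51.813 + 51.798 + 51.900 + 51.759 + 51.665) / 8 = 51.7912
s̄ = (0.307 + 0.332 + 0.299 + 0.256 + 0.242 + 0.369 + 0.190 + 0.226) / 8 = 0.2776
UCL = X̄̄ + A₃·s̄ = 51.7912 + 0.975 × 0.2776 = 52.0619

52.062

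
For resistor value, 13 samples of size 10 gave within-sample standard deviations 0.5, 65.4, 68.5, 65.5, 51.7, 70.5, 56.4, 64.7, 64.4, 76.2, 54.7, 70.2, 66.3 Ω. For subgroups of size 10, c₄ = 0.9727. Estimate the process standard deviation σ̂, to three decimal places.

61.289

s̄ = (0.5 + 65.4 + 68.5 + 65.5 + 51.7 + 70.5 + 56.4 + 64.7 + 64.4 + 76.2 + 54.7 + 70.2 + 66.3) / 13 = 59.6154
σ̂ = s̄ / c₄ = 59.6154 / 0.9727 = 61.2886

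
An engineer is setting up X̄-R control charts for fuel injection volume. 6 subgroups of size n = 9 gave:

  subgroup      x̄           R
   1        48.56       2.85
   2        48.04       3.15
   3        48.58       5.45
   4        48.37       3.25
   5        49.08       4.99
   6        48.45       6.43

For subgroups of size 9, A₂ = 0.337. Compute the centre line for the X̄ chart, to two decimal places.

48.51

X̄̄ = (48.56 + 48.04 + 48.58 + 48.37 + 49.08 + 48.45) / 6 = 291.0800 / 6 = 48.5133
CL = X̄̄ = 48.5133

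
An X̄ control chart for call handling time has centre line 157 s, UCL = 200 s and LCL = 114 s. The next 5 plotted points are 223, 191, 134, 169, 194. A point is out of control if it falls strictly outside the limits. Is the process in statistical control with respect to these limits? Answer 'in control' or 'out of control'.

Compare each point to [114, 200]: sample 1 = 223 > UCL.

out of control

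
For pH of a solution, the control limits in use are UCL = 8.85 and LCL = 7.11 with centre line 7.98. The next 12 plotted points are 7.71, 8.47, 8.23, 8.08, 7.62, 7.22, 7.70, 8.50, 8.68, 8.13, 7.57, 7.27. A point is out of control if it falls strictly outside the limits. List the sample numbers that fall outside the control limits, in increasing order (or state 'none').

none

All 12 points lie within [7.11, 8.85].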